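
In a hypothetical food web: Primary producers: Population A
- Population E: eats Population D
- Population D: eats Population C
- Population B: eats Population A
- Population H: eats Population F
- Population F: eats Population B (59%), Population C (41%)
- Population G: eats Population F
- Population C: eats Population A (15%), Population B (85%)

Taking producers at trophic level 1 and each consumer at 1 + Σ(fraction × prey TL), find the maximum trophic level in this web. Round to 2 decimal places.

Population B: 1 + 1 = 2
Population C: 1 + (0.15×1 + 0.85×2) = 2.85
Population D: 1 + 2.85 = 3.85
Population E: 1 + 3.85 = 4.85
Population F: 1 + (0.59×2 + 0.41×2.85) = 3.3485
Population G: 1 + 3.3485 = 4.3485
Population H: 1 + 3.3485 = 4.3485

4.85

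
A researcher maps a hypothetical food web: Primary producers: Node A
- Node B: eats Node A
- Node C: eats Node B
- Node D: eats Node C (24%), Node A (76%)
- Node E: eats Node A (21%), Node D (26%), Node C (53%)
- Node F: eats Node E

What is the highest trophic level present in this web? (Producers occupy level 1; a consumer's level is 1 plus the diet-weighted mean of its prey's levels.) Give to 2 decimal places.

4.44

Node B: 1 + 1 = 2
Node C: 1 + 2 = 3
Node D: 1 + (0.24×3 + 0.76×1) = 2.48
Node E: 1 + (0.21×1 + 0.26×2.48 + 0.53×3) = 3.4448
Node F: 1 + 3.4448 = 4.4448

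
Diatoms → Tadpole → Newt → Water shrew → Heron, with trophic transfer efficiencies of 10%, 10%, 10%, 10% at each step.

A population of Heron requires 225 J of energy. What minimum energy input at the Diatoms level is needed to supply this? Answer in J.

Cumulative transfer efficiency: 0.1 × 0.1 × 0.1 × 0.1 = 0.0001
Diatoms energy = 225 / 0.0001 = 2250000 J

2250000 J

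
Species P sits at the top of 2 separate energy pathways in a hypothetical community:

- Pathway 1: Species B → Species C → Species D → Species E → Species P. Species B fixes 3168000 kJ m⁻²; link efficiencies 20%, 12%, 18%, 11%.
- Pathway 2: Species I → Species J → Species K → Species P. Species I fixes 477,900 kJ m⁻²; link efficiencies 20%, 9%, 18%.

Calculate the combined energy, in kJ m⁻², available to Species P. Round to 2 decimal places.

Pathway 1: 3168000 × 0.2 × 0.12 × 0.18 × 0.11 = 1505.4336 kJ m⁻²
Pathway 2: 477900 × 0.2 × 0.09 × 0.18 = 1548.396 kJ m⁻²
Total at Species P: 1505.4336 + 1548.396 = 3053.8296 kJ m⁻²

3053.83 kJ m⁻²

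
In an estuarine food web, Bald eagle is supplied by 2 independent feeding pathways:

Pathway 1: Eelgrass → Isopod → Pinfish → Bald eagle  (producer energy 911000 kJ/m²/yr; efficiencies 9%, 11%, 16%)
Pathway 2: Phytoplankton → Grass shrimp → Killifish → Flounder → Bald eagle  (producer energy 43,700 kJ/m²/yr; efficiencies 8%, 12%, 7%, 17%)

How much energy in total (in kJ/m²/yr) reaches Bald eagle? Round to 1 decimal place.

1448.0 kJ/m²/yr

Pathway 1: 911000 × 0.09 × 0.11 × 0.16 = 1443.024 kJ/m²/yr
Pathway 2: 43700 × 0.08 × 0.12 × 0.07 × 0.17 = 4.992288 kJ/m²/yr
Total at Bald eagle: 1443.024 + 4.992288 = 1448.016288 kJ/m²/yr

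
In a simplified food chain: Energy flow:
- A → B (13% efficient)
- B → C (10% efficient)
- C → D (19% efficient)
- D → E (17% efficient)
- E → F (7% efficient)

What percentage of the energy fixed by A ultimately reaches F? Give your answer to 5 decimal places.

Product of link efficiencies: 0.13 × 0.1 × 0.19 × 0.17 × 0.07 = 0.000029393
As a percentage: 0.000029393 × 100 = 0.00294%

0.00294%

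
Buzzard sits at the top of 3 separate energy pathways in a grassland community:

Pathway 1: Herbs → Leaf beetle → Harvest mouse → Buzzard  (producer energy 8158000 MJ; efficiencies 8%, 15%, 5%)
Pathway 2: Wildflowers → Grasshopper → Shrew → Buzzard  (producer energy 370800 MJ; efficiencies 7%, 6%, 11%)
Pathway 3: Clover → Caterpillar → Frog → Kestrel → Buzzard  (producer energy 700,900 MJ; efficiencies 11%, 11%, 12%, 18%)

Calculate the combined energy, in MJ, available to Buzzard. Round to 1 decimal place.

Pathway 1: 8158000 × 0.08 × 0.15 × 0.05 = 4894.8 MJ
Pathway 2: 370800 × 0.07 × 0.06 × 0.11 = 171.3096 MJ
Pathway 3: 700900 × 0.11 × 0.11 × 0.12 × 0.18 = 183.187224 MJ
Total at Buzzard: 4894.8 + 171.3096 + 183.187224 = 5249.296824 MJ

5249.3 MJ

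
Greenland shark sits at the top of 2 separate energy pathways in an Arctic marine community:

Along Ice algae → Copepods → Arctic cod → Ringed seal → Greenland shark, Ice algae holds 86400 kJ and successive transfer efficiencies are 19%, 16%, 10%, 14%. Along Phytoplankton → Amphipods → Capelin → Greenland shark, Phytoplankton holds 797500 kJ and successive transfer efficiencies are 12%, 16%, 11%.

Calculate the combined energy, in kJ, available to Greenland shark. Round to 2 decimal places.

1721.09 kJ

Via Ice algae: 86400 × 0.19 × 0.16 × 0.1 × 0.14 = 36.77184 kJ
Via Phytoplankton: 797500 × 0.12 × 0.16 × 0.11 = 1684.32 kJ
Total at Greenland shark: 36.77184 + 1684.32 = 1721.09184 kJ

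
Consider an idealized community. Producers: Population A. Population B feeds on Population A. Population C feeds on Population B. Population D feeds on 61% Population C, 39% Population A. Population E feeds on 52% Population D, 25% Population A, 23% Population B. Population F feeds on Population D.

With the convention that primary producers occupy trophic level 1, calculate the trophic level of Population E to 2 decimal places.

Population B: 1 + 1 = 2
Population C: 1 + 2 = 3
Population D: 1 + (0.61×3 + 0.39×1) = 3.22
Population E: 1 + (0.52×3.22 + 0.25×1 + 0.23×2) = 3.3844
Population F: 1 + 3.22 = 4.22

3.38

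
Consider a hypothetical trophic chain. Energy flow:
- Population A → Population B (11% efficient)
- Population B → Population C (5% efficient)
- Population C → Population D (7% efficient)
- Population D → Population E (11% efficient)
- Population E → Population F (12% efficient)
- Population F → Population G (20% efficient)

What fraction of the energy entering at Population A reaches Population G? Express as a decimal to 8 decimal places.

Product of link efficiencies: 0.11 × 0.05 × 0.07 × 0.11 × 0.12 × 0.2 = 0.0000010164

0.00000102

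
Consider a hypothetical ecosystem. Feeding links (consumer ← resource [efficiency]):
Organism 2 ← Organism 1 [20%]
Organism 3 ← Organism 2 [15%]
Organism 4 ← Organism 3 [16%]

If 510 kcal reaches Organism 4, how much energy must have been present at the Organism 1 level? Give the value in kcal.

106250 kcal

Cumulative transfer efficiency: 0.2 × 0.15 × 0.16 = 0.0048
Organism 1 energy = 510 / 0.0048 = 106250 kcal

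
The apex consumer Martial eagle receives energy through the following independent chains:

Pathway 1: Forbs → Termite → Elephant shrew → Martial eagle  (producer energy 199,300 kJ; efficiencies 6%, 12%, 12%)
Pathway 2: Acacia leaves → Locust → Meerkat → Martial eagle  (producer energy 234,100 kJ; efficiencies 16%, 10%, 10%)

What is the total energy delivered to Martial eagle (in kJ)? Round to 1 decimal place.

Pathway 1: 199300 × 0.06 × 0.12 × 0.12 = 172.1952 kJ
Pathway 2: 234100 × 0.16 × 0.1 × 0.1 = 374.56 kJ
Total at Martial eagle: 172.1952 + 374.56 = 546.7552 kJ

546.8 kJ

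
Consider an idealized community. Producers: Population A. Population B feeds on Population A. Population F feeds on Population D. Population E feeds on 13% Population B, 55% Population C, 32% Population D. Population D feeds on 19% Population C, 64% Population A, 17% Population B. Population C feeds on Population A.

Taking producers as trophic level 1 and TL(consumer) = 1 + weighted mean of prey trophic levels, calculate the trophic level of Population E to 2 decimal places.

Population B: 1 + 1 = 2
Population C: 1 + 1 = 2
Population D: 1 + (0.19×2 + 0.64×1 + 0.17×2) = 2.36
Population E: 1 + (0.13×2 + 0.55×2 + 0.32×2.36) = 3.1152
Population F: 1 + 2.36 = 3.36

3.12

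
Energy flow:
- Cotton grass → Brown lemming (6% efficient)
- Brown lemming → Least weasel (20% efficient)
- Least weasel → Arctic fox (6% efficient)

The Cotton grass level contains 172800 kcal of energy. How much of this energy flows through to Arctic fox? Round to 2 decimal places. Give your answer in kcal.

124.42 kcal

Brown lemming: 172800 × 0.06 = 10368 kcal
Least weasel: 10368 × 0.2 = 2073.6 kcal
Arctic fox: 2073.6 × 0.06 = 124.416 kcal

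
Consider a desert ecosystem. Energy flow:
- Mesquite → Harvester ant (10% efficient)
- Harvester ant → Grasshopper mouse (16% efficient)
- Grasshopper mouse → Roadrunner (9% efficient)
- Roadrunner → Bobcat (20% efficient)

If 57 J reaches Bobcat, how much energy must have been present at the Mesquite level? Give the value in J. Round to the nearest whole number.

197917 J

Cumulative transfer efficiency: 0.1 × 0.16 × 0.09 × 0.2 = 0.000288
Mesquite energy = 57 / 0.000288 = 197917 J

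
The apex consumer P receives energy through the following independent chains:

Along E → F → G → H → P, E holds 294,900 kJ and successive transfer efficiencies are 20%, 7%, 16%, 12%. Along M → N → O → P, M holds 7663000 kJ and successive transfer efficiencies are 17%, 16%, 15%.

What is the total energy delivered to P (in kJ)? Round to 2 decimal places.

Via E: 294900 × 0.2 × 0.07 × 0.16 × 0.12 = 79.26912 kJ
Via M: 7663000 × 0.17 × 0.16 × 0.15 = 31265.04 kJ
Total at P: 79.26912 + 31265.04 = 31344.30912 kJ

31344.31 kJ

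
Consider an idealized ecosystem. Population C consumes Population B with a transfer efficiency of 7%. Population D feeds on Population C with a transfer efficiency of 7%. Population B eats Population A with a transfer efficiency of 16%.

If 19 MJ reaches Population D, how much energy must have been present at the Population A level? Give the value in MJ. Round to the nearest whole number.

Cumulative transfer efficiency: 0.16 × 0.07 × 0.07 = 0.000784
Population A energy = 19 / 0.000784 = 24235 MJ

24235 MJ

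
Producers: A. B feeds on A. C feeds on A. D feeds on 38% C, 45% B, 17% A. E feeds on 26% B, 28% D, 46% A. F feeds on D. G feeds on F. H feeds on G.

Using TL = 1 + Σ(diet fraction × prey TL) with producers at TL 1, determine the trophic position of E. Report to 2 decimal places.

2.77

B: 1 + 1 = 2
C: 1 + 1 = 2
D: 1 + (0.38×2 + 0.45×2 + 0.17×1) = 2.83
E: 1 + (0.26×2 + 0.28×2.83 + 0.46×1) = 2.7724
F: 1 + 2.83 = 3.83
G: 1 + 3.83 = 4.83
H: 1 + 4.83 = 5.83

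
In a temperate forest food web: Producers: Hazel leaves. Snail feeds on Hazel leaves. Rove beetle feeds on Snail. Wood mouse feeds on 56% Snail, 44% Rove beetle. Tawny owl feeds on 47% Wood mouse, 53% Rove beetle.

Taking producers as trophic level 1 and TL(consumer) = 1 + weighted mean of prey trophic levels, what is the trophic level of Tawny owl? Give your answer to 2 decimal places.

4.21

Snail: 1 + 1 = 2
Rove beetle: 1 + 2 = 3
Wood mouse: 1 + (0.56×2 + 0.44×3) = 3.44
Tawny owl: 1 + (0.47×3.44 + 0.53×3) = 4.2068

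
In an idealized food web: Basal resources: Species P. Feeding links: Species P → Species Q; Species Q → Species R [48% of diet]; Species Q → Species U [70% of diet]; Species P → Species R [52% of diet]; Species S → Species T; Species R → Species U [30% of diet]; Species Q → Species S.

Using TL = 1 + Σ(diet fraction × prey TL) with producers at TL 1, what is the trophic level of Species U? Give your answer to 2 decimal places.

Species Q: 1 + 1 = 2
Species R: 1 + (0.52×1 + 0.48×2) = 2.48
Species S: 1 + 2 = 3
Species T: 1 + 3 = 4
Species U: 1 + (0.7×2 + 0.3×2.48) = 3.144

3.14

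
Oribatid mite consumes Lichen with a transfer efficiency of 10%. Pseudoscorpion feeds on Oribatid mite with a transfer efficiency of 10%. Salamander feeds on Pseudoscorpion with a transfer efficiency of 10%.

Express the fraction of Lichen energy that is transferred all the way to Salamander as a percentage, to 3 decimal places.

0.100%

Product of link efficiencies: 0.1 × 0.1 × 0.1 = 0.001
As a percentage: 0.001 × 100 = 0.100%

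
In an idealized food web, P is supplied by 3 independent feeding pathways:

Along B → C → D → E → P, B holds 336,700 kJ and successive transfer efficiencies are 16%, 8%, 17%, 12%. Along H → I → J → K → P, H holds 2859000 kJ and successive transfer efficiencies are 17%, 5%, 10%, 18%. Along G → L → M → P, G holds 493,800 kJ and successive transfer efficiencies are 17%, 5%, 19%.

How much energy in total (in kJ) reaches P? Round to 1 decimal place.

Via B: 336700 × 0.16 × 0.08 × 0.17 × 0.12 = 87.919104 kJ
Via H: 2859000 × 0.17 × 0.05 × 0.1 × 0.18 = 437.427 kJ
Via G: 493800 × 0.17 × 0.05 × 0.19 = 797.487 kJ
Total at P: 87.919104 + 437.427 + 797.487 = 1322.833104 kJ

1322.8 kJ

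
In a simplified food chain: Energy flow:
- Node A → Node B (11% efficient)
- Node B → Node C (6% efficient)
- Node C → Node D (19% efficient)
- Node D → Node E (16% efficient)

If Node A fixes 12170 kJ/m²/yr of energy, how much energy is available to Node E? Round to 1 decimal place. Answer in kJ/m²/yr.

Node B: 12170 × 0.11 = 1338.7 kJ/m²/yr
Node C: 1338.7 × 0.06 = 80.322 kJ/m²/yr
Node D: 80.322 × 0.19 = 15.26118 kJ/m²/yr
Node E: 15.26118 × 0.16 = 2.4417888 kJ/m²/yr

2.4 kJ/m²/yr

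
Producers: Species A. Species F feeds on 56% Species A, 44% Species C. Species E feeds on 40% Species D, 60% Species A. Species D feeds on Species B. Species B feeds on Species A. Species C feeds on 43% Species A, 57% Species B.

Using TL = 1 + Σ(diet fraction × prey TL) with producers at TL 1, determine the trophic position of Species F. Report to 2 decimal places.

Species B: 1 + 1 = 2
Species C: 1 + (0.43×1 + 0.57×2) = 2.57
Species D: 1 + 2 = 3
Species E: 1 + (0.4×3 + 0.6×1) = 2.8
Species F: 1 + (0.56×1 + 0.44×2.57) = 2.6908

2.69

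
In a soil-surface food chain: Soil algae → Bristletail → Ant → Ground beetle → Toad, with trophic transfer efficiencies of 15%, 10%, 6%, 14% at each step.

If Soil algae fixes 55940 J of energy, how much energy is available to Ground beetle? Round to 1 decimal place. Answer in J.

Bristletail: 55940 × 0.15 = 8391 J
Ant: 8391 × 0.1 = 839.1 J
Ground beetle: 839.1 × 0.06 = 50.346 J

50.3 J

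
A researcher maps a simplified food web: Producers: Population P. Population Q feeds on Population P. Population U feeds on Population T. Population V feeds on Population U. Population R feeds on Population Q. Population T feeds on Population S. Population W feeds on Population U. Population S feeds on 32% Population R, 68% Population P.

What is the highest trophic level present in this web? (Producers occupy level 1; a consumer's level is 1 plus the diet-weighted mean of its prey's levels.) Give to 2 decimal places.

5.64

Population Q: 1 + 1 = 2
Population R: 1 + 2 = 3
Population S: 1 + (0.32×3 + 0.68×1) = 2.64
Population T: 1 + 2.64 = 3.64
Population U: 1 + 3.64 = 4.64
Population V: 1 + 4.64 = 5.64
Population W: 1 + 4.64 = 5.64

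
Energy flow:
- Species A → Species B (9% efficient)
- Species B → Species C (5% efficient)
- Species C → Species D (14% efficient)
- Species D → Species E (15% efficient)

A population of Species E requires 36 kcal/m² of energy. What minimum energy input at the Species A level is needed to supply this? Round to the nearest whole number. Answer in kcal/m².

380952 kcal/m²

Cumulative transfer efficiency: 0.09 × 0.05 × 0.14 × 0.15 = 0.0000945
Species A energy = 36 / 0.0000945 = 380952 kcal/m²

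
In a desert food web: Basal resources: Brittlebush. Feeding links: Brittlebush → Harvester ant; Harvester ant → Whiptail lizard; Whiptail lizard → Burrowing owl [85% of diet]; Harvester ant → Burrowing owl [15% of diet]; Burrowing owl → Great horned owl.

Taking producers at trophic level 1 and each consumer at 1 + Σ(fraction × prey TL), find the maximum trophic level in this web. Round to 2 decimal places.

4.85

Harvester ant: 1 + 1 = 2
Whiptail lizard: 1 + 2 = 3
Burrowing owl: 1 + (0.85×3 + 0.15×2) = 3.85
Great horned owl: 1 + 3.85 = 4.85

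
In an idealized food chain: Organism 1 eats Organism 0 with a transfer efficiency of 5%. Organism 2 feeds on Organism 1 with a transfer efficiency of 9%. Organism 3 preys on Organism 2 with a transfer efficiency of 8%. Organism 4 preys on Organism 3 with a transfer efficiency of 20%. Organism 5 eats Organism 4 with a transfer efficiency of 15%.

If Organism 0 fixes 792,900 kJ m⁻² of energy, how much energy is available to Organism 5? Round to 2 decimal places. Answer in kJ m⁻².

8.56 kJ m⁻²

Organism 1: 792900 × 0.05 = 39645 kJ m⁻²
Organism 2: 39645 × 0.09 = 3568.05 kJ m⁻²
Organism 3: 3568.05 × 0.08 = 285.444 kJ m⁻²
Organism 4: 285.444 × 0.2 = 57.0888 kJ m⁻²
Organism 5: 57.0888 × 0.15 = 8.56332 kJ m⁻²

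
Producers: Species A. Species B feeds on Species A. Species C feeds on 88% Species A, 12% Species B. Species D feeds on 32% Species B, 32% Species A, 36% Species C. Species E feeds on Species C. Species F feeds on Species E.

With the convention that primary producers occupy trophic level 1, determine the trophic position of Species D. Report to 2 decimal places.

Species B: 1 + 1 = 2
Species C: 1 + (0.88×1 + 0.12×2) = 2.12
Species D: 1 + (0.32×2 + 0.32×1 + 0.36×2.12) = 2.7232
Species E: 1 + 2.12 = 3.12
Species F: 1 + 3.12 = 4.12

2.72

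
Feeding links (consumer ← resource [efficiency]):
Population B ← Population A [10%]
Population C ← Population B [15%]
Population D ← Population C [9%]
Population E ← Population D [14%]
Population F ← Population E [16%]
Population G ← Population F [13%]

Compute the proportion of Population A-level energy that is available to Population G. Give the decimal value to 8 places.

0.00000393

Product of link efficiencies: 0.1 × 0.15 × 0.09 × 0.14 × 0.16 × 0.13 = 0.0000039312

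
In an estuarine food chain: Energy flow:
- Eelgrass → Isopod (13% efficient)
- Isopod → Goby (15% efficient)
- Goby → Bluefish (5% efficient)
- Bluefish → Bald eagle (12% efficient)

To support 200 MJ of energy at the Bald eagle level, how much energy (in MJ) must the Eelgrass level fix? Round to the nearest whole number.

Cumulative transfer efficiency: 0.13 × 0.15 × 0.05 × 0.12 = 0.000117
Eelgrass energy = 200 / 0.000117 = 1709402 MJ

1709402 MJ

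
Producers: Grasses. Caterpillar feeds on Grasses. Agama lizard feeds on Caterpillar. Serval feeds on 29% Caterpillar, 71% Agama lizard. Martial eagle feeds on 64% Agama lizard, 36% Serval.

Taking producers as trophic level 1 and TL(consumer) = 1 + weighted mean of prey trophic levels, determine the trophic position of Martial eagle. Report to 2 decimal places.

Caterpillar: 1 + 1 = 2
Agama lizard: 1 + 2 = 3
Serval: 1 + (0.29×2 + 0.71×3) = 3.71
Martial eagle: 1 + (0.64×3 + 0.36×3.71) = 4.2556

4.26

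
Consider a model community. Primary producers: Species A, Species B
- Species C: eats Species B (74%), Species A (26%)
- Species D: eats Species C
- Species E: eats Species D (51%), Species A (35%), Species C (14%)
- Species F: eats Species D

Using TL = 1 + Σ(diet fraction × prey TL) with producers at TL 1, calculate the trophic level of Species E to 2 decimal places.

Species C: 1 + (0.74×1 + 0.26×1) = 2
Species D: 1 + 2 = 3
Species E: 1 + (0.51×3 + 0.35×1 + 0.14×2) = 3.16
Species F: 1 + 3 = 4

3.16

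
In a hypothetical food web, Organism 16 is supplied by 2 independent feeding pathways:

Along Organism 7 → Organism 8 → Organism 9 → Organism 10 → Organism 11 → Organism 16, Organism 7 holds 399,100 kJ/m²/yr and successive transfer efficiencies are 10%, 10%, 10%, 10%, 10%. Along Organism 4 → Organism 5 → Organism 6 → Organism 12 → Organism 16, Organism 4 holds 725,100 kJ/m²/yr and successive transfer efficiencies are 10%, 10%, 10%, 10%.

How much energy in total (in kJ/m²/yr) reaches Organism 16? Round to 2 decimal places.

Via Organism 7: 399100 × 0.1 × 0.1 × 0.1 × 0.1 × 0.1 = 3.991 kJ/m²/yr
Via Organism 4: 725100 × 0.1 × 0.1 × 0.1 × 0.1 = 72.51 kJ/m²/yr
Total at Organism 16: 3.991 + 72.51 = 76.501 kJ/m²/yr

76.50 kJ/m²/yr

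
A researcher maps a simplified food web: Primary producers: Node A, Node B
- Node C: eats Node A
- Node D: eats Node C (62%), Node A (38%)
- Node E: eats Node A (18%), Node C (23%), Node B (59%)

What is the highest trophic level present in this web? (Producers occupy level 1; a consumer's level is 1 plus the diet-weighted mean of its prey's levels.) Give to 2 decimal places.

Node C: 1 + 1 = 2
Node D: 1 + (0.62×2 + 0.38×1) = 2.62
Node E: 1 + (0.18×1 + 0.23×2 + 0.59×1) = 2.23

2.62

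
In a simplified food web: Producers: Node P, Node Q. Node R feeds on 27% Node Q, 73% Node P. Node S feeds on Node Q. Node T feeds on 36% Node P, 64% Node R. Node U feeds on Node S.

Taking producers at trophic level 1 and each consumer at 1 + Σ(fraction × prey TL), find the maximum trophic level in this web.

3

Node R: 1 + (0.27×1 + 0.73×1) = 2
Node S: 1 + 1 = 2
Node T: 1 + (0.36×1 + 0.64×2) = 2.64
Node U: 1 + 2 = 3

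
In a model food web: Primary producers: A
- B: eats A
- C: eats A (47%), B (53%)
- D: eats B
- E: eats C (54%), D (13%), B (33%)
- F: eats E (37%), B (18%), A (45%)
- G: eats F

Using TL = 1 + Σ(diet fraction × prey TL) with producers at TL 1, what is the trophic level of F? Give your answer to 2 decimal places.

B: 1 + 1 = 2
C: 1 + (0.47×1 + 0.53×2) = 2.53
D: 1 + 2 = 3
E: 1 + (0.54×2.53 + 0.13×3 + 0.33×2) = 3.4162
F: 1 + (0.37×3.4162 + 0.18×2 + 0.45×1) = 3.073994
G: 1 + 3.073994 = 4.073994

3.07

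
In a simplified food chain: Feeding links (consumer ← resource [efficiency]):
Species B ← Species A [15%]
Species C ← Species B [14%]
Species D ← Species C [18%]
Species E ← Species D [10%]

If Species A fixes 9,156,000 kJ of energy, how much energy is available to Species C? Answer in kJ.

Species B: 9156000 × 0.15 = 1373400 kJ
Species C: 1373400 × 0.14 = 192276 kJ

192276 kJ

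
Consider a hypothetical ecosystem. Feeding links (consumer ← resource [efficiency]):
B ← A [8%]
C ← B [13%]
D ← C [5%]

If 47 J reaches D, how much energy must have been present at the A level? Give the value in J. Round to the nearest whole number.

90385 J

Cumulative transfer efficiency: 0.08 × 0.13 × 0.05 = 0.00052
A energy = 47 / 0.00052 = 90385 J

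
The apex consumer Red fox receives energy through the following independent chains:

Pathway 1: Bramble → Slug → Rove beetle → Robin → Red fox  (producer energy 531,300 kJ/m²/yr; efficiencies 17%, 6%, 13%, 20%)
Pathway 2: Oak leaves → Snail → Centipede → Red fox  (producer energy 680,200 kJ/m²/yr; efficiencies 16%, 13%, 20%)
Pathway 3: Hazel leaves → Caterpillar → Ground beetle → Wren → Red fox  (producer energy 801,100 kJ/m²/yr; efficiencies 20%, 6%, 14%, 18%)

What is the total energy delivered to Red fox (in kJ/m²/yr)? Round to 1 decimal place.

Pathway 1: 531300 × 0.17 × 0.06 × 0.13 × 0.2 = 140.90076 kJ/m²/yr
Pathway 2: 680200 × 0.16 × 0.13 × 0.2 = 2829.632 kJ/m²/yr
Pathway 3: 801100 × 0.2 × 0.06 × 0.14 × 0.18 = 242.25264 kJ/m²/yr
Total at Red fox: 140.90076 + 2829.632 + 242.25264 = 3212.7854 kJ/m²/yr

3212.8 kJ/m²/yr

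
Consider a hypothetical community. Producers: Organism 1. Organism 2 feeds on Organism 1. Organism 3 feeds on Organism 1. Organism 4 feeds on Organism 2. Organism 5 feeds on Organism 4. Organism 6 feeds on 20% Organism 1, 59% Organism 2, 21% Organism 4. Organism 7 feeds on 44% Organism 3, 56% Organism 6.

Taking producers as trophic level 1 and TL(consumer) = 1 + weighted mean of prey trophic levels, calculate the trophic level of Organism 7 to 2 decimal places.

3.57

Organism 2: 1 + 1 = 2
Organism 3: 1 + 1 = 2
Organism 4: 1 + 2 = 3
Organism 5: 1 + 3 = 4
Organism 6: 1 + (0.2×1 + 0.59×2 + 0.21×3) = 3.01
Organism 7: 1 + (0.44×2 + 0.56×3.01) = 3.5656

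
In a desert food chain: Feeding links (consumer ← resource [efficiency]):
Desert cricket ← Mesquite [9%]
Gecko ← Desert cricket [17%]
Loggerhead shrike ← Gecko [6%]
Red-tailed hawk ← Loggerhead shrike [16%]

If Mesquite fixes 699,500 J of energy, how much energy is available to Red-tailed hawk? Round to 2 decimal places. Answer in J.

Desert cricket: 699500 × 0.09 = 62955 J
Gecko: 62955 × 0.17 = 10702.35 J
Loggerhead shrike: 10702.35 × 0.06 = 642.141 J
Red-tailed hawk: 642.141 × 0.16 = 102.74256 J

102.74 J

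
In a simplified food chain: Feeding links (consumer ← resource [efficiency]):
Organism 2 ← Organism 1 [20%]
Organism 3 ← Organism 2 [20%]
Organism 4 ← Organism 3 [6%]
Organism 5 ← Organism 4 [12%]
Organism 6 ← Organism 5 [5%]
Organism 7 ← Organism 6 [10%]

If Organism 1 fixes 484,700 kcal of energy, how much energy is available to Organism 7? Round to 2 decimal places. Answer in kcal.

0.70 kcal

Organism 2: 484700 × 0.2 = 96940 kcal
Organism 3: 96940 × 0.2 = 19388 kcal
Organism 4: 19388 × 0.06 = 1163.28 kcal
Organism 5: 1163.28 × 0.12 = 139.5936 kcal
Organism 6: 139.5936 × 0.05 = 6.97968 kcal
Organism 7: 6.97968 × 0.1 = 0.697968 kcal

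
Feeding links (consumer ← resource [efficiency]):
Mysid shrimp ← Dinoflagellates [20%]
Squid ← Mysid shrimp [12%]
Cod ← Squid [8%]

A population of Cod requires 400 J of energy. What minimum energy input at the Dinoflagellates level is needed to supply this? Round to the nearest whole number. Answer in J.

Cumulative transfer efficiency: 0.2 × 0.12 × 0.08 = 0.00192
Dinoflagellates energy = 400 / 0.00192 = 208333 J

208333 J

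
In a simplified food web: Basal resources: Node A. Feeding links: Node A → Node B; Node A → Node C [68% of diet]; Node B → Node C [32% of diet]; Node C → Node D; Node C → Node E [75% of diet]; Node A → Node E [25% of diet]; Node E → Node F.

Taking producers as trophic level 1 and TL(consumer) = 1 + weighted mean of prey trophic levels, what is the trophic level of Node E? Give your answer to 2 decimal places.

2.99

Node B: 1 + 1 = 2
Node C: 1 + (0.68×1 + 0.32×2) = 2.32
Node D: 1 + 2.32 = 3.32
Node E: 1 + (0.75×2.32 + 0.25×1) = 2.99
Node F: 1 + 2.99 = 3.99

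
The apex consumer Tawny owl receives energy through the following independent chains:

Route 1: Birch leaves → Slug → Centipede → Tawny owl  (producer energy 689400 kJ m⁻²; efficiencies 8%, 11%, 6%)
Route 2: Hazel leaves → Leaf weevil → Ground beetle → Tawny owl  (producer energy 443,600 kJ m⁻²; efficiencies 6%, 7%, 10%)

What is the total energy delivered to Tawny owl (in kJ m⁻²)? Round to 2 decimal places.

Route 1: 689400 × 0.08 × 0.11 × 0.06 = 364.0032 kJ m⁻²
Route 2: 443600 × 0.06 × 0.07 × 0.1 = 186.312 kJ m⁻²
Total at Tawny owl: 364.0032 + 186.312 = 550.3152 kJ m⁻²

550.32 kJ m⁻²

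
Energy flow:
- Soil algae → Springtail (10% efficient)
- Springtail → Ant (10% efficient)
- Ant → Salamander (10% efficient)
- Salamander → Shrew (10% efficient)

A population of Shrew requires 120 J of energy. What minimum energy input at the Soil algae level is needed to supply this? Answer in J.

1200000 J

Cumulative transfer efficiency: 0.1 × 0.1 × 0.1 × 0.1 = 0.0001
Soil algae energy = 120 / 0.0001 = 1200000 J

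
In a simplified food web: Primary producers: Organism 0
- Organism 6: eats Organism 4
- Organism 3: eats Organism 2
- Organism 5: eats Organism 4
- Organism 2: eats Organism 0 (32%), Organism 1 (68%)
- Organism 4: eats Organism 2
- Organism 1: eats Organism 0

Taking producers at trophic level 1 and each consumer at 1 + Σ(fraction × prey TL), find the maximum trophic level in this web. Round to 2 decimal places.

4.68

Organism 1: 1 + 1 = 2
Organism 2: 1 + (0.32×1 + 0.68×2) = 2.68
Organism 3: 1 + 2.68 = 3.68
Organism 4: 1 + 2.68 = 3.68
Organism 5: 1 + 3.68 = 4.68
Organism 6: 1 + 3.68 = 4.68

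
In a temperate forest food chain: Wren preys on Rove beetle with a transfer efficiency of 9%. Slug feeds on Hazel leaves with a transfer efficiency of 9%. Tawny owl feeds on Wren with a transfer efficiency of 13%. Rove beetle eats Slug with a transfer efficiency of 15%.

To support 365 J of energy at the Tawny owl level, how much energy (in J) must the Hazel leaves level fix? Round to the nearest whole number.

2310858 J

Cumulative transfer efficiency: 0.09 × 0.15 × 0.09 × 0.13 = 0.00015795
Hazel leaves energy = 365 / 0.00015795 = 2310858 J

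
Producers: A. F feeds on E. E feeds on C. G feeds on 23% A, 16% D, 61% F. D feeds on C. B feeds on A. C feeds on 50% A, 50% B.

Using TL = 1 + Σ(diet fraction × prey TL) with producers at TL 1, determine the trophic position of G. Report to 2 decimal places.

B: 1 + 1 = 2
C: 1 + (0.5×1 + 0.5×2) = 2.5
D: 1 + 2.5 = 3.5
E: 1 + 2.5 = 3.5
F: 1 + 3.5 = 4.5
G: 1 + (0.23×1 + 0.16×3.5 + 0.61×4.5) = 4.535

4.54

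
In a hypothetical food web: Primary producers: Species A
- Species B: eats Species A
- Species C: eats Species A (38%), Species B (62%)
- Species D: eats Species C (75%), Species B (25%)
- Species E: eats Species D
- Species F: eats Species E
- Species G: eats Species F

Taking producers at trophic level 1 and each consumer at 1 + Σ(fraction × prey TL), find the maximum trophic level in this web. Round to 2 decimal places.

Species B: 1 + 1 = 2
Species C: 1 + (0.38×1 + 0.62×2) = 2.62
Species D: 1 + (0.75×2.62 + 0.25×2) = 3.465
Species E: 1 + 3.465 = 4.465
Species F: 1 + 4.465 = 5.465
Species G: 1 + 5.465 = 6.465

6.47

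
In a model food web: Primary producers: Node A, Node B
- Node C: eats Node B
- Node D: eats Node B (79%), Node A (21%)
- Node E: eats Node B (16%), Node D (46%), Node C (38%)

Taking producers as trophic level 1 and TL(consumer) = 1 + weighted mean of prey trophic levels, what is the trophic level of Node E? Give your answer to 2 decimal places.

Node C: 1 + 1 = 2
Node D: 1 + (0.79×1 + 0.21×1) = 2
Node E: 1 + (0.16×1 + 0.46×2 + 0.38×2) = 2.84

2.84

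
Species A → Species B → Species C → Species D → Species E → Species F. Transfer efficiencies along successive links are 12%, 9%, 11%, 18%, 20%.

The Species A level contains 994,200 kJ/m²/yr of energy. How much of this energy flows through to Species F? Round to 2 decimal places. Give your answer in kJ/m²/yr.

Species B: 994200 × 0.12 = 119304 kJ/m²/yr
Species C: 119304 × 0.09 = 10737.36 kJ/m²/yr
Species D: 10737.36 × 0.11 = 1181.1096 kJ/m²/yr
Species E: 1181.1096 × 0.18 = 212.599728 kJ/m²/yr
Species F: 212.599728 × 0.2 = 42.5199456 kJ/m²/yr

42.52 kJ/m²/yr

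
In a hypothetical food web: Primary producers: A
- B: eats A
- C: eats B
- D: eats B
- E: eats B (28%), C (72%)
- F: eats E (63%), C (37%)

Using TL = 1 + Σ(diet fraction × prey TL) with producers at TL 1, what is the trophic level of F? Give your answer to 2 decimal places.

4.45

B: 1 + 1 = 2
C: 1 + 2 = 3
D: 1 + 2 = 3
E: 1 + (0.28×2 + 0.72×3) = 3.72
F: 1 + (0.63×3.72 + 0.37×3) = 4.4536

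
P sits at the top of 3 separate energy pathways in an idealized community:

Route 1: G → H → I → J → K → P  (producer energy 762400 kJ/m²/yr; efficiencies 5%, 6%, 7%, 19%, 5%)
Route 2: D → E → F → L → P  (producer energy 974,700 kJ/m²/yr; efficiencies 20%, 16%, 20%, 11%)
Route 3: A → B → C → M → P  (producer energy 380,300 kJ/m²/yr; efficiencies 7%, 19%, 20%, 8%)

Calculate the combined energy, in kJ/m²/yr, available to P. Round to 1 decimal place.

768.6 kJ/m²/yr

Route 1: 762400 × 0.05 × 0.06 × 0.07 × 0.19 × 0.05 = 1.520988 kJ/m²/yr
Route 2: 974700 × 0.2 × 0.16 × 0.2 × 0.11 = 686.1888 kJ/m²/yr
Route 3: 380300 × 0.07 × 0.19 × 0.2 × 0.08 = 80.92784 kJ/m²/yr
Total at P: 1.520988 + 686.1888 + 80.92784 = 768.637628 kJ/m²/yr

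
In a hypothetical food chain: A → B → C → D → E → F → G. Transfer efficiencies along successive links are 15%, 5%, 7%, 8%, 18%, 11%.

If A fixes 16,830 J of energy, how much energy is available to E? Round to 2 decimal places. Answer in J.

0.71 J

B: 16830 × 0.15 = 2524.5 J
C: 2524.5 × 0.05 = 126.225 J
D: 126.225 × 0.07 = 8.83575 J
E: 8.83575 × 0.08 = 0.70686 J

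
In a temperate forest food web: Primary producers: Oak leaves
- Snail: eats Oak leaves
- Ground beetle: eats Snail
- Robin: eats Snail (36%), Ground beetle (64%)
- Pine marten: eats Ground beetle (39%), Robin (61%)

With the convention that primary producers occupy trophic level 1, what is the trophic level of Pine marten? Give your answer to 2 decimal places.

4.39

Snail: 1 + 1 = 2
Ground beetle: 1 + 2 = 3
Robin: 1 + (0.36×2 + 0.64×3) = 3.64
Pine marten: 1 + (0.39×3 + 0.61×3.64) = 4.3904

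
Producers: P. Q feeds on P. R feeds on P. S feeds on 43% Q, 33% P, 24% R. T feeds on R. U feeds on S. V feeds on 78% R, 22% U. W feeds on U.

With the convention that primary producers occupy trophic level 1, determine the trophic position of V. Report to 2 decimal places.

3.37

Q: 1 + 1 = 2
R: 1 + 1 = 2
S: 1 + (0.43×2 + 0.33×1 + 0.24×2) = 2.67
T: 1 + 2 = 3
U: 1 + 2.67 = 3.67
V: 1 + (0.78×2 + 0.22×3.67) = 3.3674
W: 1 + 3.67 = 4.67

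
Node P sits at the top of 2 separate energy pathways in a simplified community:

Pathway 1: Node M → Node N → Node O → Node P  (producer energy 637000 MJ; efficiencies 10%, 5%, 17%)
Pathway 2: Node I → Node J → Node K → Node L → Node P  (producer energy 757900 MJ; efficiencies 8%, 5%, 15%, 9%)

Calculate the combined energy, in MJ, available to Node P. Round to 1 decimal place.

Pathway 1: 637000 × 0.1 × 0.05 × 0.17 = 541.45 MJ
Pathway 2: 757900 × 0.08 × 0.05 × 0.15 × 0.09 = 40.9266 MJ
Total at Node P: 541.45 + 40.9266 = 582.3766 MJ

582.4 MJ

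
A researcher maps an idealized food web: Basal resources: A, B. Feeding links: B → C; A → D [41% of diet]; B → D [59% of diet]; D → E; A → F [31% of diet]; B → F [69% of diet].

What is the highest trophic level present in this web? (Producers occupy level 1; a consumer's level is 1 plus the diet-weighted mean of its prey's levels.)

C: 1 + 1 = 2
D: 1 + (0.41×1 + 0.59×1) = 2
E: 1 + 2 = 3
F: 1 + (0.31×1 + 0.69×1) = 2

3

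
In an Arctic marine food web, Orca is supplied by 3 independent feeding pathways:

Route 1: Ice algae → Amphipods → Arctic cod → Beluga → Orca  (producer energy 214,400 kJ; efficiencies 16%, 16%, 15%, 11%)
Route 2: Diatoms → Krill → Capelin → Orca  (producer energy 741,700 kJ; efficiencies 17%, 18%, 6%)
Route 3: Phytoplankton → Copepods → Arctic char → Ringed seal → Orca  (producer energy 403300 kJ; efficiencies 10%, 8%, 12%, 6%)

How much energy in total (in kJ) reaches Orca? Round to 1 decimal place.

Route 1: 214400 × 0.16 × 0.16 × 0.15 × 0.11 = 90.56256 kJ
Route 2: 741700 × 0.17 × 0.18 × 0.06 = 1361.7612 kJ
Route 3: 403300 × 0.1 × 0.08 × 0.12 × 0.06 = 23.23008 kJ
Total at Orca: 90.56256 + 1361.7612 + 23.23008 = 1475.55384 kJ

1475.6 kJ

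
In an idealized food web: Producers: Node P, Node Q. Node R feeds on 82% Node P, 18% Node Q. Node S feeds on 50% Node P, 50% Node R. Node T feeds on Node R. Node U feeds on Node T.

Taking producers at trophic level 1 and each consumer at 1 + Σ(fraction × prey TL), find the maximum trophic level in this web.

Node R: 1 + (0.82×1 + 0.18×1) = 2
Node S: 1 + (0.5×1 + 0.5×2) = 2.5
Node T: 1 + 2 = 3
Node U: 1 + 3 = 4

4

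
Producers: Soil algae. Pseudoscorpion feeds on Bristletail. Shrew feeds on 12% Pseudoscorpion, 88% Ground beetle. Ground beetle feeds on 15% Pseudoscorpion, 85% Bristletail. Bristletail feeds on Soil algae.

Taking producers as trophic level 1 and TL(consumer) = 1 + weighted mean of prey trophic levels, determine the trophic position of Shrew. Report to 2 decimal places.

Bristletail: 1 + 1 = 2
Pseudoscorpion: 1 + 2 = 3
Ground beetle: 1 + (0.15×3 + 0.85×2) = 3.15
Shrew: 1 + (0.12×3 + 0.88×3.15) = 4.132

4.13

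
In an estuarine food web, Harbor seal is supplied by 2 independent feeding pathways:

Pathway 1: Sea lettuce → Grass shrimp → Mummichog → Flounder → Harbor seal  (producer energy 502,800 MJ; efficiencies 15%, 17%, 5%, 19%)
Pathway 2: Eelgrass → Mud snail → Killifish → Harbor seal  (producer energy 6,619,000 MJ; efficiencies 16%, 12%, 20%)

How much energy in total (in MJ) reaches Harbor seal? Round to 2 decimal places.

25538.76 MJ

Pathway 1: 502800 × 0.15 × 0.17 × 0.05 × 0.19 = 121.8033 MJ
Pathway 2: 6619000 × 0.16 × 0.12 × 0.2 = 25416.96 MJ
Total at Harbor seal: 121.8033 + 25416.96 = 25538.7633 MJ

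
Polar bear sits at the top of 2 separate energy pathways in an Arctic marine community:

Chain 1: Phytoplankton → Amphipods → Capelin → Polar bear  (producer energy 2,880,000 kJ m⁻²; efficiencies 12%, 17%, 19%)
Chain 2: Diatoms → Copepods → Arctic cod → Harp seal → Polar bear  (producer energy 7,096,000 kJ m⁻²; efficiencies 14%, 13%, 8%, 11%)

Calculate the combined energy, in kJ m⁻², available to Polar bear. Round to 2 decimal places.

Chain 1: 2880000 × 0.12 × 0.17 × 0.19 = 11162.88 kJ m⁻²
Chain 2: 7096000 × 0.14 × 0.13 × 0.08 × 0.11 = 1136.49536 kJ m⁻²
Total at Polar bear: 11162.88 + 1136.49536 = 12299.37536 kJ m⁻²

12299.38 kJ m⁻²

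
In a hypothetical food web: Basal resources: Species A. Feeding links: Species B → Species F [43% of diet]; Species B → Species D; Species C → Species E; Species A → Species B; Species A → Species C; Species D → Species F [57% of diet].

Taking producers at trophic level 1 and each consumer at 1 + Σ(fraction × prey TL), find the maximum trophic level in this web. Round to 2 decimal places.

Species B: 1 + 1 = 2
Species C: 1 + 1 = 2
Species D: 1 + 2 = 3
Species E: 1 + 2 = 3
Species F: 1 + (0.43×2 + 0.57×3) = 3.57

3.57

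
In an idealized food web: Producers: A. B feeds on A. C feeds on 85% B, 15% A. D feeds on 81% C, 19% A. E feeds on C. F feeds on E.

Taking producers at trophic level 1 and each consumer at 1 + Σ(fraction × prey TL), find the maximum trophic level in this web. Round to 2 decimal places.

4.85

B: 1 + 1 = 2
C: 1 + (0.85×2 + 0.15×1) = 2.85
D: 1 + (0.81×2.85 + 0.19×1) = 3.4985
E: 1 + 2.85 = 3.85
F: 1 + 3.85 = 4.85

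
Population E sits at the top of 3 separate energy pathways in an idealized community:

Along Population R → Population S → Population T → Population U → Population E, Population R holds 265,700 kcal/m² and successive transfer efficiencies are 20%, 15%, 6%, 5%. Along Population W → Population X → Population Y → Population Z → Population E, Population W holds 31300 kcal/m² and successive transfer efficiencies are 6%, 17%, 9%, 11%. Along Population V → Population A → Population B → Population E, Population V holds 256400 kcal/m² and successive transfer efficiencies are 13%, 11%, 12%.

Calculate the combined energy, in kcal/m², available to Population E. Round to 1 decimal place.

Via Population R: 265700 × 0.2 × 0.15 × 0.06 × 0.05 = 23.913 kcal/m²
Via Population W: 31300 × 0.06 × 0.17 × 0.09 × 0.11 = 3.160674 kcal/m²
Via Population V: 256400 × 0.13 × 0.11 × 0.12 = 439.9824 kcal/m²
Total at Population E: 23.913 + 3.160674 + 439.9824 = 467.056074 kcal/m²

467.1 kcal/m²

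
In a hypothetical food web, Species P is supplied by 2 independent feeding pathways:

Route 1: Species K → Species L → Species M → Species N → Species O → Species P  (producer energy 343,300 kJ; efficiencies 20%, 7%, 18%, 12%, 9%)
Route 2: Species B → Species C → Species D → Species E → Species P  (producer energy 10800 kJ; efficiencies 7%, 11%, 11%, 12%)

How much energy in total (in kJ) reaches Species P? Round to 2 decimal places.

10.44 kJ

Route 1: 343300 × 0.2 × 0.07 × 0.18 × 0.12 × 0.09 = 9.3432528 kJ
Route 2: 10800 × 0.07 × 0.11 × 0.11 × 0.12 = 1.097712 kJ
Total at Species P: 9.3432528 + 1.097712 = 10.4409648 kJ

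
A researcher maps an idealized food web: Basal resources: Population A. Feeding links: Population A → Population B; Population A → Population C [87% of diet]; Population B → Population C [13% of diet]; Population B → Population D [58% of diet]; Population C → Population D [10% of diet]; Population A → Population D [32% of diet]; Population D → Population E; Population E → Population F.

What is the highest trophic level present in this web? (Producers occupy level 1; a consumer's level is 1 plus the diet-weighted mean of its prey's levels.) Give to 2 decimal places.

4.69

Population B: 1 + 1 = 2
Population C: 1 + (0.87×1 + 0.13×2) = 2.13
Population D: 1 + (0.58×2 + 0.1×2.13 + 0.32×1) = 2.693
Population E: 1 + 2.693 = 3.693
Population F: 1 + 3.693 = 4.693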